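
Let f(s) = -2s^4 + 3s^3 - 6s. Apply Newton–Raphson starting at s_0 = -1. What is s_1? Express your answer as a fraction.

-12/11

f'(s) = -8s^3 + 9s^2 - 6.
f(-1) = 1, f'(-1) = 11, so s_1 = (-1) - 1/11 = -12/11.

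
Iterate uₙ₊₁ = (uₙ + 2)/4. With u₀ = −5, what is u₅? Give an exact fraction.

u₁ = ((−5) + 2)/4 = −3/4.
u₂ = ((−3/4) + 2)/4 = 5/16.
u₃ = ((5/16) + 2)/4 = 37/64.
u₄ = ((37/64) + 2)/4 = 165/256.
u₅ = ((165/256) + 2)/4 = 677/1024.

677/1024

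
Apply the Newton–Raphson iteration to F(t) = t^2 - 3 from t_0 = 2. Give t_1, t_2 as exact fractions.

t_1 = 7/4, t_2 = 97/56

F'(t) = 2t.
F(2) = 1, F'(2) = 4, so t_1 = 2 - 1/4 = 7/4.
F(7/4) = 1/16, F'(7/4) = 7/2, so t_2 = (7/4) - (1/16)/(7/2) = 97/56.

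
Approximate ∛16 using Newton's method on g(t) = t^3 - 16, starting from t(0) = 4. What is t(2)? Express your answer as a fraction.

g'(t) = 3t^2.
g(4) = 48, g'(4) = 48, so t(1) = 4 - 48/48 = 3.
g(3) = 11, g'(3) = 27, so t(2) = 3 - 11/27 = 70/27.

70/27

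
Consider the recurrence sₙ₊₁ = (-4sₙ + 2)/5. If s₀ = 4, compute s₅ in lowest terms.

s₁ = (-4·4 + 2)/5 = -14/5.
s₂ = (-4·(-14/5) + 2)/5 = 66/25.
s₃ = (-4·(66/25) + 2)/5 = -214/125.
s₄ = (-4·(-214/125) + 2)/5 = 1106/625.
s₅ = (-4·(1106/625) + 2)/5 = -3174/3125.

-3174/3125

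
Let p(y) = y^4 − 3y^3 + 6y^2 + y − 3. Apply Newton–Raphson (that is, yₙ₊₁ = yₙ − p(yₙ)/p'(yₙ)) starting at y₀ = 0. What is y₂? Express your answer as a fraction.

69/32

p'(y) = 4y^3 − 9y^2 + 12y + 1.
p(0) = −3, p'(0) = 1, so y₁ = 0 − (−3)/1 = 3.
p(3) = 54, p'(3) = 64, so y₂ = 3 − 54/64 = 69/32.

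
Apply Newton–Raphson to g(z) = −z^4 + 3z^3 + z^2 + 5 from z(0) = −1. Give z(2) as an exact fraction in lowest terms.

g'(z) = −4z^3 + 9z^2 + 2z.
g(−1) = 2, g'(−1) = 11, so z(1) = (−1) − 2/11 = −13/11.
g(−13/11) = −7408/14641, g'(−13/11) = 22373/1331, so z(2) = (−13/11) − (−7408/14641)/(22373/1331) = −283441/246103.

−283441/246103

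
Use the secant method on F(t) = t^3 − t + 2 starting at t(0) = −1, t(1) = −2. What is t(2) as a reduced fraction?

F(−1) = 2, F(−2) = −4. t(2) = (−2) − (−4)·((−2) − (−1))/((−4) − 2) = −4/3.

−4/3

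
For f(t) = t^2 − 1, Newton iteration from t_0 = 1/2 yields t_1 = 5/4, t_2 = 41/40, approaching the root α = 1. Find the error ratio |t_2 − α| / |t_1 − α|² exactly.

2/5

t_1 − α = 5/4 − 1 = 1/4, so |t_1 − α| = 1/4.
t_2 − α = 41/40 − 1 = 1/40, so |t_2 − α| = 1/40.
|t_1 − α|² = 1/16.
Ratio = (1/40) / (1/16) = 2/5.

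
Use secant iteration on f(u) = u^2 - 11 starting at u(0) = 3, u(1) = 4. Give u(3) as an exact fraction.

169/51

f(3) = -2, f(4) = 5. u(2) = 4 - 5·(4 - 3)/(5 - (-2)) = 23/7.
f(4) = 5, f(23/7) = -10/49. u(3) = (23/7) - (-10/49)·((23/7) - 4)/((-10/49) - 5) = 169/51.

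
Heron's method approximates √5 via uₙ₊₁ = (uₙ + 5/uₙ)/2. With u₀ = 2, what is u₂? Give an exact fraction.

u₁ = (2 + 5/2)/2 = 9/4.
u₂ = (9/4 + 5/(9/4))/2 = 161/72.

161/72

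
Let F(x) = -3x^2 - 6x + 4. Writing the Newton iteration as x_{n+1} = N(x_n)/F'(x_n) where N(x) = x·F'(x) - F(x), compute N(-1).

-7

F'(x) = -6x - 6.
N(x) = x·F'(x) - F(x) = x·(-6x - 6) - (-3x^2 - 6x + 4) = -3x^2 - 4.
N(-1) = -7.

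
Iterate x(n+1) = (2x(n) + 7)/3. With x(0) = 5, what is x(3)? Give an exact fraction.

173/27

x(1) = (2·5 + 7)/3 = 17/3.
x(2) = (2·(17/3) + 7)/3 = 55/9.
x(3) = (2·(55/9) + 7)/3 = 173/27.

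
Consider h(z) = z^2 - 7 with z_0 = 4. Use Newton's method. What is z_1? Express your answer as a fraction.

h'(z) = 2z.
h(4) = 9, h'(4) = 8, so z_1 = 4 - 9/8 = 23/8.

23/8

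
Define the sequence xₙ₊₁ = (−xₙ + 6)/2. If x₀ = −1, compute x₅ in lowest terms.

67/32

x₁ = (−(−1) + 6)/2 = 7/2.
x₂ = (−(7/2) + 6)/2 = 5/4.
x₃ = (−(5/4) + 6)/2 = 19/8.
x₄ = (−(19/8) + 6)/2 = 29/16.
x₅ = (−(29/16) + 6)/2 = 67/32.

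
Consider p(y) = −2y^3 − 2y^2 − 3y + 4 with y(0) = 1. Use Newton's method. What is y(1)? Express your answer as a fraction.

p'(y) = −6y^2 − 4y − 3.
p(1) = −3, p'(1) = −13, so y(1) = 1 − (−3)/(−13) = 10/13.

10/13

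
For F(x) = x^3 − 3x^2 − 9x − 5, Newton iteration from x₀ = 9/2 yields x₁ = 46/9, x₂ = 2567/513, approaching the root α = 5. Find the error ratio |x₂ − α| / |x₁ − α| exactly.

2/57

x₁ − α = 46/9 − 5 = 1/9, so |x₁ − α| = 1/9.
x₂ − α = 2567/513 − 5 = 2/513, so |x₂ − α| = 2/513.
Ratio = (2/513) / (1/9) = 2/57.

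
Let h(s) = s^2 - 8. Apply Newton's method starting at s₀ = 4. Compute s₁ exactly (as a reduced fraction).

h'(s) = 2s.
h(4) = 8, h'(4) = 8, so s₁ = 4 - 8/8 = 3.

3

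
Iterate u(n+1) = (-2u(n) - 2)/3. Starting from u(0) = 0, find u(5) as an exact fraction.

u(1) = (-2·0 - 2)/3 = -2/3.
u(2) = (-2·(-2/3) - 2)/3 = -2/9.
u(3) = (-2·(-2/9) - 2)/3 = -14/27.
u(4) = (-2·(-14/27) - 2)/3 = -26/81.
u(5) = (-2·(-26/81) - 2)/3 = -110/243.

-110/243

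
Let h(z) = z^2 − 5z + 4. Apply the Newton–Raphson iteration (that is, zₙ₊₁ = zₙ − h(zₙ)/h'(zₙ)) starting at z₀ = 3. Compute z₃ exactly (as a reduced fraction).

h'(z) = 2z − 5.
h(3) = −2, h'(3) = 1, so z₁ = 3 − (−2)/1 = 5.
h(5) = 4, h'(5) = 5, so z₂ = 5 − 4/5 = 21/5.
h(21/5) = 16/25, h'(21/5) = 17/5, so z₃ = (21/5) − (16/25)/(17/5) = 341/85.

341/85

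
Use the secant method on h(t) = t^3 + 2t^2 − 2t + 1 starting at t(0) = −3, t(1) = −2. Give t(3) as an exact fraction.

h(−3) = −2, h(−2) = 5. t(2) = (−2) − 5·((−2) − (−3))/(5 − (−2)) = −19/7.
h(−2) = 5, h(−19/7) = 400/343. t(3) = (−19/7) − (400/343)·((−19/7) − (−2))/((400/343) − 5) = −771/263.

−771/263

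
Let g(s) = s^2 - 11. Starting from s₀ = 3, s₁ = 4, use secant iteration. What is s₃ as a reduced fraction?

169/51

g(3) = -2, g(4) = 5. s₂ = 4 - 5·(4 - 3)/(5 - (-2)) = 23/7.
g(4) = 5, g(23/7) = -10/49. s₃ = (23/7) - (-10/49)·((23/7) - 4)/((-10/49) - 5) = 169/51.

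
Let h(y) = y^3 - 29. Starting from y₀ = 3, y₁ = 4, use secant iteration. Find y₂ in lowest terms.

h(3) = -2, h(4) = 35. y₂ = 4 - 35·(4 - 3)/(35 - (-2)) = 113/37.

113/37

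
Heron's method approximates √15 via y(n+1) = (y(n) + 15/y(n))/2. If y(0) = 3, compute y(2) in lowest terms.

y(1) = (3 + 15/3)/2 = 4.
y(2) = (4 + 15/4)/2 = 31/8.

31/8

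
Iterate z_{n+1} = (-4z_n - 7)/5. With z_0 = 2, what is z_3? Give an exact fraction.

z_1 = (-4·2 - 7)/5 = -3.
z_2 = (-4·(-3) - 7)/5 = 1.
z_3 = (-4·1 - 7)/5 = -11/5.

-11/5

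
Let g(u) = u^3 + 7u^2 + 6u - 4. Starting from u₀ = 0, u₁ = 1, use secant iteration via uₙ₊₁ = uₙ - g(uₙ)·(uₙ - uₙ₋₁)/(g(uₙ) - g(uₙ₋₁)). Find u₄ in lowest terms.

9559603/21800538

g(0) = -4, g(1) = 10. u₂ = 1 - 10·(1 - 0)/(10 - (-4)) = 2/7.
g(1) = 10, g(2/7) = -580/343. u₃ = (2/7) - (-580/343)·((2/7) - 1)/((-580/343) - 10) = 156/401.
g(2/7) = -580/343, g(156/401) = -35307500/64481201. u₄ = (156/401) - (-35307500/64481201)·((156/401) - (2/7))/((-35307500/64481201) - (-580/343)) = 9559603/21800538.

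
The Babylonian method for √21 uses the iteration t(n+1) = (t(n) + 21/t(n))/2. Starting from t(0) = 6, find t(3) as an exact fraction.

970993/211888

t(1) = (6 + 21/6)/2 = 19/4.
t(2) = (19/4 + 21/(19/4))/2 = 697/152.
t(3) = (697/152 + 21/(697/152))/2 = 970993/211888.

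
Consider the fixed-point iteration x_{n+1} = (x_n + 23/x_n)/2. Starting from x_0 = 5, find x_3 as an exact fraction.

x_1 = (5 + 23/5)/2 = 24/5.
x_2 = (24/5 + 23/(24/5))/2 = 1151/240.
x_3 = (1151/240 + 23/(1151/240))/2 = 2649601/552480.

2649601/552480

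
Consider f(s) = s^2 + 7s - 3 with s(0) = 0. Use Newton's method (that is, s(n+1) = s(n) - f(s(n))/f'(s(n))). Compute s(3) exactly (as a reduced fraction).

469011/1157695

f'(s) = 2s + 7.
f(0) = -3, f'(0) = 7, so s(1) = 0 - (-3)/7 = 3/7.
f(3/7) = 9/49, f'(3/7) = 55/7, so s(2) = (3/7) - (9/49)/(55/7) = 156/385.
f(156/385) = 81/148225, f'(156/385) = 3007/385, so s(3) = (156/385) - (81/148225)/(3007/385) = 469011/1157695.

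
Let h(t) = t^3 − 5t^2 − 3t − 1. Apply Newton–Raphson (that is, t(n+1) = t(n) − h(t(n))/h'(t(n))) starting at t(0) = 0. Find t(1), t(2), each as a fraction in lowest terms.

h'(t) = 3t^2 − 10t − 3.
h(0) = −1, h'(0) = −3, so t(1) = 0 − (−1)/(−3) = −1/3.
h(−1/3) = −16/27, h'(−1/3) = 2/3, so t(2) = (−1/3) − (−16/27)/(2/3) = 5/9.

t(1) = −1/3, t(2) = 5/9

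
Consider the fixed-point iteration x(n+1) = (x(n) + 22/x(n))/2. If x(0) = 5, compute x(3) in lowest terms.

38878481/8288920

x(1) = (5 + 22/5)/2 = 47/10.
x(2) = (47/10 + 22/(47/10))/2 = 4409/940.
x(3) = (4409/940 + 22/(4409/940))/2 = 38878481/8288920.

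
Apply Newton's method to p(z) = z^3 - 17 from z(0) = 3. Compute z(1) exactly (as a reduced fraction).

71/27

p'(z) = 3z^2.
p(3) = 10, p'(3) = 27, so z(1) = 3 - 10/27 = 71/27.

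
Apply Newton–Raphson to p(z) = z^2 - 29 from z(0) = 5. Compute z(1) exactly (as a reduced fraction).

27/5

p'(z) = 2z.
p(5) = -4, p'(5) = 10, so z(1) = 5 - (-4)/10 = 27/5.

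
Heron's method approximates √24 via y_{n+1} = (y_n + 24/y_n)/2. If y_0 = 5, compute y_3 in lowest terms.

46099201/9409960

y_1 = (5 + 24/5)/2 = 49/10.
y_2 = (49/10 + 24/(49/10))/2 = 4801/980.
y_3 = (4801/980 + 24/(4801/980))/2 = 46099201/9409960.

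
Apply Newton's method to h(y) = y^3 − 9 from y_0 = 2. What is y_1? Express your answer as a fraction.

25/12

h'(y) = 3y^2.
h(2) = −1, h'(2) = 12, so y_1 = 2 − (−1)/12 = 25/12.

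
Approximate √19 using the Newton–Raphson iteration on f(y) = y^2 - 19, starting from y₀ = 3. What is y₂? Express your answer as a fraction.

367/84

f'(y) = 2y.
f(3) = -10, f'(3) = 6, so y₁ = 3 - (-10)/6 = 14/3.
f(14/3) = 25/9, f'(14/3) = 28/3, so y₂ = (14/3) - (25/9)/(28/3) = 367/84.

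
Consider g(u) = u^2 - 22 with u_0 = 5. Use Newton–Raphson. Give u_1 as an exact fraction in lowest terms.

g'(u) = 2u.
g(5) = 3, g'(5) = 10, so u_1 = 5 - 3/10 = 47/10.

47/10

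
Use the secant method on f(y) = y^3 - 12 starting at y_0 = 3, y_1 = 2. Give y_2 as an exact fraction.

42/19

f(3) = 15, f(2) = -4. y_2 = 2 - (-4)·(2 - 3)/((-4) - 15) = 42/19.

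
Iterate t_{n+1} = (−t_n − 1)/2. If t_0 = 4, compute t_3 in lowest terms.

−7/8

t_1 = (−4 − 1)/2 = −5/2.
t_2 = (−(−5/2) − 1)/2 = 3/4.
t_3 = (−(3/4) − 1)/2 = −7/8.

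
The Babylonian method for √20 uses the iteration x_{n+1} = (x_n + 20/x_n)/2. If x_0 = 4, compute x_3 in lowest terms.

51841/11592

x_1 = (4 + 20/4)/2 = 9/2.
x_2 = (9/2 + 20/(9/2))/2 = 161/36.
x_3 = (161/36 + 20/(161/36))/2 = 51841/11592.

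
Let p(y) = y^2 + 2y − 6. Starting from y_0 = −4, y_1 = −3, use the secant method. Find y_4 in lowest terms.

p(−4) = 2, p(−3) = −3. y_2 = (−3) − (−3)·((−3) − (−4))/((−3) − 2) = −18/5.
p(−3) = −3, p(−18/5) = −6/25. y_3 = (−18/5) − (−6/25)·((−18/5) − (−3))/((−6/25) − (−3)) = −84/23.
p(−18/5) = −6/25, p(−84/23) = 18/529. y_4 = (−84/23) − (18/529)·((−84/23) − (−18/5))/((18/529) − (−6/25)) = −1101/302.

−1101/302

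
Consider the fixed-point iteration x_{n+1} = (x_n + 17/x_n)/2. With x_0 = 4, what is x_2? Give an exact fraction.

2177/528

x_1 = (4 + 17/4)/2 = 33/8.
x_2 = (33/8 + 17/(33/8))/2 = 2177/528.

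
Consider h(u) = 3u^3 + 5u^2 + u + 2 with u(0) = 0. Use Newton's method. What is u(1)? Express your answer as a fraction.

h'(u) = 9u^2 + 10u + 1.
h(0) = 2, h'(0) = 1, so u(1) = 0 − 2/1 = −2.

−2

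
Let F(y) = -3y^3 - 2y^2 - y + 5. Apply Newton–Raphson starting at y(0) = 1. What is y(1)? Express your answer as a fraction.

F'(y) = -9y^2 - 4y - 1.
F(1) = -1, F'(1) = -14, so y(1) = 1 - (-1)/(-14) = 13/14.

13/14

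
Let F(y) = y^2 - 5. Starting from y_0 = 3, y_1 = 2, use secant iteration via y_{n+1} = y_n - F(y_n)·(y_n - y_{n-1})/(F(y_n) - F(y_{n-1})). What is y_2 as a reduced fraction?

11/5

F(3) = 4, F(2) = -1. y_2 = 2 - (-1)·(2 - 3)/((-1) - 4) = 11/5.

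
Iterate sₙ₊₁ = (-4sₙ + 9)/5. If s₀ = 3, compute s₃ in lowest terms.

-3/125

s₁ = (-4·3 + 9)/5 = -3/5.
s₂ = (-4·(-3/5) + 9)/5 = 57/25.
s₃ = (-4·(57/25) + 9)/5 = -3/125.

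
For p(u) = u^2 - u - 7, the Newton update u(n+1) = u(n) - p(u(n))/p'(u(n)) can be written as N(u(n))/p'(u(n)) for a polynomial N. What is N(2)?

11

p'(u) = 2u - 1.
N(u) = u·p'(u) - p(u) = u·(2u - 1) - (u^2 - u - 7) = u^2 + 7.
N(2) = 11.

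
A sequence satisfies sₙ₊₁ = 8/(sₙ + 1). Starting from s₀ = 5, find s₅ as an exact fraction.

s₁ = 8/(5 + 1) = 4/3.
s₂ = 8/(4/3 + 1) = 24/7.
s₃ = 8/(24/7 + 1) = 56/31.
s₄ = 8/(56/31 + 1) = 248/87.
s₅ = 8/(248/87 + 1) = 696/335.

696/335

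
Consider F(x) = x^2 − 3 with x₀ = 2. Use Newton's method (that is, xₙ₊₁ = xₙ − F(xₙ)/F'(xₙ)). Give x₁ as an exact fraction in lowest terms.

7/4

F'(x) = 2x.
F(2) = 1, F'(2) = 4, so x₁ = 2 − 1/4 = 7/4.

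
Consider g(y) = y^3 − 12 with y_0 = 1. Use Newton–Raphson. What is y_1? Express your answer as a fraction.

14/3

g'(y) = 3y^2.
g(1) = −11, g'(1) = 3, so y_1 = 1 − (−11)/3 = 14/3.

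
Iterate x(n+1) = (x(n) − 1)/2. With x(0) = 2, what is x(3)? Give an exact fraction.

x(1) = (2 − 1)/2 = 1/2.
x(2) = ((1/2) − 1)/2 = −1/4.
x(3) = ((−1/4) − 1)/2 = −5/8.

−5/8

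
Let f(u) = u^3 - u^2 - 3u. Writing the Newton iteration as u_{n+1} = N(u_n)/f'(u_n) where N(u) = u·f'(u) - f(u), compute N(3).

45

f'(u) = 3u^2 - 2u - 3.
N(u) = u·f'(u) - f(u) = u·(3u^2 - 2u - 3) - (u^3 - u^2 - 3u) = 2u^3 - u^2.
N(3) = 45.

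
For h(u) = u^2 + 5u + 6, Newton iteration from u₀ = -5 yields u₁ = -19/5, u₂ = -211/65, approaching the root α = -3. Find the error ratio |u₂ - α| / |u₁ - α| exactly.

4/13

u₁ - α = -19/5 - (-3) = -19/5 + 3 = -4/5, so |u₁ - α| = 4/5.
u₂ - α = -211/65 - (-3) = -211/65 + 3 = -16/65, so |u₂ - α| = 16/65.
Ratio = (16/65) / (4/5) = 4/13.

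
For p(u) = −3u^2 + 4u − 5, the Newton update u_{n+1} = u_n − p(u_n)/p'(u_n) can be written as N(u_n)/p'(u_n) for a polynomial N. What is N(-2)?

p'(u) = −6u + 4.
N(u) = u·p'(u) − p(u) = u·(−6u + 4) − (−3u^2 + 4u − 5) = −3u^2 + 5.
N(-2) = −7.

−7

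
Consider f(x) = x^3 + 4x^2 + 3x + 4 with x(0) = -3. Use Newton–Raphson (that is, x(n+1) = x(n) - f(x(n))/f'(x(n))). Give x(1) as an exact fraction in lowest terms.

-11/3

f'(x) = 3x^2 + 8x + 3.
f(-3) = 4, f'(-3) = 6, so x(1) = (-3) - 4/6 = -11/3.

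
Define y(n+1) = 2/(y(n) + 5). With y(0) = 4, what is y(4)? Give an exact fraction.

506/1359

y(1) = 2/(4 + 5) = 2/9.
y(2) = 2/(2/9 + 5) = 18/47.
y(3) = 2/(18/47 + 5) = 94/253.
y(4) = 2/(94/253 + 5) = 506/1359.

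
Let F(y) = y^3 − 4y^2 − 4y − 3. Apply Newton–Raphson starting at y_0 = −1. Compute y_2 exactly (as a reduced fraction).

F'(y) = 3y^2 − 8y − 4.
F(−1) = −4, F'(−1) = 7, so y_1 = (−1) − (−4)/7 = −3/7.
F(−3/7) = −720/343, F'(−3/7) = −1/49, so y_2 = (−3/7) − (−720/343)/(−1/49) = −723/7.

−723/7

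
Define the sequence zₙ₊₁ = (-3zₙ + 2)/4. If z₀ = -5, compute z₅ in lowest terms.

z₁ = (-3·(-5) + 2)/4 = 17/4.
z₂ = (-3·(17/4) + 2)/4 = -43/16.
z₃ = (-3·(-43/16) + 2)/4 = 161/64.
z₄ = (-3·(161/64) + 2)/4 = -355/256.
z₅ = (-3·(-355/256) + 2)/4 = 1577/1024.

1577/1024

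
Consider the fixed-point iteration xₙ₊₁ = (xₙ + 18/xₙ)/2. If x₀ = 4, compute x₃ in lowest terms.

665857/156944

x₁ = (4 + 18/4)/2 = 17/4.
x₂ = (17/4 + 18/(17/4))/2 = 577/136.
x₃ = (577/136 + 18/(577/136))/2 = 665857/156944.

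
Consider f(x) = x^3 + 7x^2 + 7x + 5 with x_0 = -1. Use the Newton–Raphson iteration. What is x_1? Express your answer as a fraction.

f'(x) = 3x^2 + 14x + 7.
f(-1) = 4, f'(-1) = -4, so x_1 = (-1) - 4/(-4) = 0.

0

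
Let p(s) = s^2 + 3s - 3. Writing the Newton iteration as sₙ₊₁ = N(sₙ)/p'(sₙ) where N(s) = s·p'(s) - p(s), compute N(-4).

19

p'(s) = 2s + 3.
N(s) = s·p'(s) - p(s) = s·(2s + 3) - (s^2 + 3s - 3) = s^2 + 3.
N(-4) = 19.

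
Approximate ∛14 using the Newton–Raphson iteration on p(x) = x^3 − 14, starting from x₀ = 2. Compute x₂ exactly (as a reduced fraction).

p'(x) = 3x^2.
p(2) = −6, p'(2) = 12, so x₁ = 2 − (−6)/12 = 5/2.
p(5/2) = 13/8, p'(5/2) = 75/4, so x₂ = (5/2) − (13/8)/(75/4) = 181/75.

181/75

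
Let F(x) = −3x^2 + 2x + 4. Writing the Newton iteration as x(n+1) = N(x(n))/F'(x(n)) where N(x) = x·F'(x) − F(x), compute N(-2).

F'(x) = −6x + 2.
N(x) = x·F'(x) − F(x) = x·(−6x + 2) − (−3x^2 + 2x + 4) = −3x^2 − 4.
N(-2) = −16.

−16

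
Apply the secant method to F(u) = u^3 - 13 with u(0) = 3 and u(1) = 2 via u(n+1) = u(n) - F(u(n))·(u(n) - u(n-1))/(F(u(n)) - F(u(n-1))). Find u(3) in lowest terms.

F(3) = 14, F(2) = -5. u(2) = 2 - (-5)·(2 - 3)/((-5) - 14) = 43/19.
F(2) = -5, F(43/19) = -9660/6859. u(3) = (43/19) - (-9660/6859)·((43/19) - 2)/((-9660/6859) - (-5)) = 11659/4927.

11659/4927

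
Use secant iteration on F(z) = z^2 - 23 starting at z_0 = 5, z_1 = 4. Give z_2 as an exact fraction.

F(5) = 2, F(4) = -7. z_2 = 4 - (-7)·(4 - 5)/((-7) - 2) = 43/9.

43/9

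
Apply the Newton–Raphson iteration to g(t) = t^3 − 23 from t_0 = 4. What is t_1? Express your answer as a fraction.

151/48

g'(t) = 3t^2.
g(4) = 41, g'(4) = 48, so t_1 = 4 − 41/48 = 151/48.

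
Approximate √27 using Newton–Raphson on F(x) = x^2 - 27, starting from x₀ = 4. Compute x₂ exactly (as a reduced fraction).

F'(x) = 2x.
F(4) = -11, F'(4) = 8, so x₁ = 4 - (-11)/8 = 43/8.
F(43/8) = 121/64, F'(43/8) = 43/4, so x₂ = (43/8) - (121/64)/(43/4) = 3577/688.

3577/688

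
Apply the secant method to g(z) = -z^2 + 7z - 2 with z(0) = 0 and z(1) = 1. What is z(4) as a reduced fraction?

g(0) = -2, g(1) = 4. z(2) = 1 - 4·(1 - 0)/(4 - (-2)) = 1/3.
g(1) = 4, g(1/3) = 2/9. z(3) = (1/3) - (2/9)·((1/3) - 1)/((2/9) - 4) = 5/17.
g(1/3) = 2/9, g(5/17) = -8/289. z(4) = (5/17) - (-8/289)·((5/17) - (1/3))/((-8/289) - (2/9)) = 97/325.

97/325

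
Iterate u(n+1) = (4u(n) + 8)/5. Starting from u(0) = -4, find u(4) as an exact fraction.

u(1) = (4·(-4) + 8)/5 = -8/5.
u(2) = (4·(-8/5) + 8)/5 = 8/25.
u(3) = (4·(8/25) + 8)/5 = 232/125.
u(4) = (4·(232/125) + 8)/5 = 1928/625.

1928/625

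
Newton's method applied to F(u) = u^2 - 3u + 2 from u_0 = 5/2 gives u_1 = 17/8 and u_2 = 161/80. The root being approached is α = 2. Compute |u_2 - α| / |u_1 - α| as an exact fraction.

1/10

u_1 - α = 17/8 - 2 = 1/8, so |u_1 - α| = 1/8.
u_2 - α = 161/80 - 2 = 1/80, so |u_2 - α| = 1/80.
Ratio = (1/80) / (1/8) = 1/10.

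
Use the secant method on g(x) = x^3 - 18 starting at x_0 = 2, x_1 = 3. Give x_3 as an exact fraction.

g(2) = -10, g(3) = 9. x_2 = 3 - 9·(3 - 2)/(9 - (-10)) = 48/19.
g(3) = 9, g(48/19) = -12870/6859. x_3 = (48/19) - (-12870/6859)·((48/19) - 3)/((-12870/6859) - 9) = 2402/921.

2402/921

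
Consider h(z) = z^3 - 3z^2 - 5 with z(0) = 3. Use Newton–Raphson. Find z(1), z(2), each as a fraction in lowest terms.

z(1) = 32/9, z(2) = 41533/12096

h'(z) = 3z^2 - 6z.
h(3) = -5, h'(3) = 9, so z(1) = 3 - (-5)/9 = 32/9.
h(32/9) = 1475/729, h'(32/9) = 448/27, so z(2) = (32/9) - (1475/729)/(448/27) = 41533/12096.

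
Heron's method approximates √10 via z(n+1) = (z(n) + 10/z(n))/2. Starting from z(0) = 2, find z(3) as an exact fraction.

15761/4984

z(1) = (2 + 10/2)/2 = 7/2.
z(2) = (7/2 + 10/(7/2))/2 = 89/28.
z(3) = (89/28 + 10/(89/28))/2 = 15761/4984.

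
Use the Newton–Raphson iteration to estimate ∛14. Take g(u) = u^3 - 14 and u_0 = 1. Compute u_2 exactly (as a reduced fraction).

4285/1152

g'(u) = 3u^2.
g(1) = -13, g'(1) = 3, so u_1 = 1 - (-13)/3 = 16/3.
g(16/3) = 3718/27, g'(16/3) = 256/3, so u_2 = (16/3) - (3718/27)/(256/3) = 4285/1152.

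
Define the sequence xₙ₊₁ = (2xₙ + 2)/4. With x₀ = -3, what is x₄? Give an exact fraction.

x₁ = (2·(-3) + 2)/4 = -1.
x₂ = (2·(-1) + 2)/4 = 0.
x₃ = (2·0 + 2)/4 = 1/2.
x₄ = (2·(1/2) + 2)/4 = 3/4.

3/4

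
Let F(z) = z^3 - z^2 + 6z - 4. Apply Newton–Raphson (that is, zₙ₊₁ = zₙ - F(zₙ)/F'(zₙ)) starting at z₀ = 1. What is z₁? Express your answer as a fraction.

F'(z) = 3z^2 - 2z + 6.
F(1) = 2, F'(1) = 7, so z₁ = 1 - 2/7 = 5/7.

5/7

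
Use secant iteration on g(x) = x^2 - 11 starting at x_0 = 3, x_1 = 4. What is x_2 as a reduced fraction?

g(3) = -2, g(4) = 5. x_2 = 4 - 5·(4 - 3)/(5 - (-2)) = 23/7.

23/7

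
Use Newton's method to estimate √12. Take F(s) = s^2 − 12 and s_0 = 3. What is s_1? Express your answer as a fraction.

F'(s) = 2s.
F(3) = −3, F'(3) = 6, so s_1 = 3 − (−3)/6 = 7/2.

7/2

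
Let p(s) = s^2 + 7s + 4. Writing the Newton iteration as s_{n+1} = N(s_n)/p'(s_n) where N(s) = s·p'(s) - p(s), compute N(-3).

p'(s) = 2s + 7.
N(s) = s·p'(s) - p(s) = s·(2s + 7) - (s^2 + 7s + 4) = s^2 - 4.
N(-3) = 5.

5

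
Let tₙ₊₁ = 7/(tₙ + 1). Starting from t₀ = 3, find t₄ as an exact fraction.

t₁ = 7/(3 + 1) = 7/4.
t₂ = 7/(7/4 + 1) = 28/11.
t₃ = 7/(28/11 + 1) = 77/39.
t₄ = 7/(77/39 + 1) = 273/116.

273/116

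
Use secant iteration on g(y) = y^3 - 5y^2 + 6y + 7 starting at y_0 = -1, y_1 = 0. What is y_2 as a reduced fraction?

g(-1) = -5, g(0) = 7. y_2 = 0 - 7·(0 - (-1))/(7 - (-5)) = -7/12.

-7/12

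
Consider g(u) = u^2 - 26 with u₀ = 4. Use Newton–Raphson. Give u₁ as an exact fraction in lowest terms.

g'(u) = 2u.
g(4) = -10, g'(4) = 8, so u₁ = 4 - (-10)/8 = 21/4.

21/4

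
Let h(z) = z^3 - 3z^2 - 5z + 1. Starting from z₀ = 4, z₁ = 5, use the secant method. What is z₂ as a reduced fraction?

119/29

h(4) = -3, h(5) = 26. z₂ = 5 - 26·(5 - 4)/(26 - (-3)) = 119/29.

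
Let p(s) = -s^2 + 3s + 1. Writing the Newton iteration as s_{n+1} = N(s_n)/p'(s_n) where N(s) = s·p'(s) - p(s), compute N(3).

-10

p'(s) = -2s + 3.
N(s) = s·p'(s) - p(s) = s·(-2s + 3) - (-s^2 + 3s + 1) = -s^2 - 1.
N(3) = -10.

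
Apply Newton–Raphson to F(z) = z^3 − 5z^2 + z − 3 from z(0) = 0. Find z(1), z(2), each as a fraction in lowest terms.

z(1) = 3, z(2) = −6

F'(z) = 3z^2 − 10z + 1.
F(0) = −3, F'(0) = 1, so z(1) = 0 − (−3)/1 = 3.
F(3) = −18, F'(3) = −2, so z(2) = 3 − (−18)/(−2) = −6.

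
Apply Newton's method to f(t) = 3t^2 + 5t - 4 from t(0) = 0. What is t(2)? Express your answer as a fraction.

148/245

f'(t) = 6t + 5.
f(0) = -4, f'(0) = 5, so t(1) = 0 - (-4)/5 = 4/5.
f(4/5) = 48/25, f'(4/5) = 49/5, so t(2) = (4/5) - (48/25)/(49/5) = 148/245.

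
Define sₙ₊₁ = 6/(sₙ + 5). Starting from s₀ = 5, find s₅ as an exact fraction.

s₁ = 6/(5 + 5) = 3/5.
s₂ = 6/(3/5 + 5) = 15/14.
s₃ = 6/(15/14 + 5) = 84/85.
s₄ = 6/(84/85 + 5) = 510/509.
s₅ = 6/(510/509 + 5) = 3054/3055.

3054/3055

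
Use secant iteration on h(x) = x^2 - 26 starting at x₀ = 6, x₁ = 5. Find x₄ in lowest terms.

31721/6221

h(6) = 10, h(5) = -1. x₂ = 5 - (-1)·(5 - 6)/((-1) - 10) = 56/11.
h(5) = -1, h(56/11) = -10/121. x₃ = (56/11) - (-10/121)·((56/11) - 5)/((-10/121) - (-1)) = 566/111.
h(56/11) = -10/121, h(566/111) = 10/12321. x₄ = (566/111) - (10/12321)·((566/111) - (56/11))/((10/12321) - (-10/121)) = 31721/6221.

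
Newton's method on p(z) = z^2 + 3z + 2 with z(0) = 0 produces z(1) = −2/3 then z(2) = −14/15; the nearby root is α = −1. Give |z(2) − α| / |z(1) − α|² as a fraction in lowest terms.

3/5

z(1) − α = −2/3 − (−1) = −2/3 + 1 = 1/3, so |z(1) − α| = 1/3.
z(2) − α = −14/15 − (−1) = −14/15 + 1 = 1/15, so |z(2) − α| = 1/15.
|z(1) − α|² = 1/9.
Ratio = (1/15) / (1/9) = 3/5.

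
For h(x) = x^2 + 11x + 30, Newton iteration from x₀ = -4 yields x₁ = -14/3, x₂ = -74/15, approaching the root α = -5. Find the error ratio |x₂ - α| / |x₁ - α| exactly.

x₁ - α = -14/3 - (-5) = -14/3 + 5 = 1/3, so |x₁ - α| = 1/3.
x₂ - α = -74/15 - (-5) = -74/15 + 5 = 1/15, so |x₂ - α| = 1/15.
Ratio = (1/15) / (1/3) = 1/5.

1/5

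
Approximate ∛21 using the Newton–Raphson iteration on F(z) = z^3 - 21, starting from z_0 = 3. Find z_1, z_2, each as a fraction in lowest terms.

z_1 = 25/9, z_2 = 46559/16875

F'(z) = 3z^2.
F(3) = 6, F'(3) = 27, so z_1 = 3 - 6/27 = 25/9.
F(25/9) = 316/729, F'(25/9) = 625/27, so z_2 = (25/9) - (316/729)/(625/27) = 46559/16875.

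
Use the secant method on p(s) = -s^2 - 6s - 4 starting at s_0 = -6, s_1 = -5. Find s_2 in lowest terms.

p(-6) = -4, p(-5) = 1. s_2 = (-5) - 1·((-5) - (-6))/(1 - (-4)) = -26/5.

-26/5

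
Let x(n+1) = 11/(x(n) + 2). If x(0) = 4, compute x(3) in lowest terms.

x(1) = 11/(4 + 2) = 11/6.
x(2) = 11/(11/6 + 2) = 66/23.
x(3) = 11/(66/23 + 2) = 253/112.

253/112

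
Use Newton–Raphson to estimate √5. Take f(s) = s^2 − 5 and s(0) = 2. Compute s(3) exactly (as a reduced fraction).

51841/23184

f'(s) = 2s.
f(2) = −1, f'(2) = 4, so s(1) = 2 − (−1)/4 = 9/4.
f(9/4) = 1/16, f'(9/4) = 9/2, so s(2) = (9/4) − (1/16)/(9/2) = 161/72.
f(161/72) = 1/5184, f'(161/72) = 161/36, so s(3) = (161/72) − (1/5184)/(161/36) = 51841/23184.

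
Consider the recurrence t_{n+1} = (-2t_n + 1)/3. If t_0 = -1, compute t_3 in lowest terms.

t_1 = (-2·(-1) + 1)/3 = 1.
t_2 = (-2·1 + 1)/3 = -1/3.
t_3 = (-2·(-1/3) + 1)/3 = 5/9.

5/9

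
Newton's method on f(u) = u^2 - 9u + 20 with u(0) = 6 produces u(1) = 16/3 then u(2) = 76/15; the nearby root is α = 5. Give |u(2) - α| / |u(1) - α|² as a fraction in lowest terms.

u(1) - α = 16/3 - 5 = 1/3, so |u(1) - α| = 1/3.
u(2) - α = 76/15 - 5 = 1/15, so |u(2) - α| = 1/15.
|u(1) - α|² = 1/9.
Ratio = (1/15) / (1/9) = 3/5.

3/5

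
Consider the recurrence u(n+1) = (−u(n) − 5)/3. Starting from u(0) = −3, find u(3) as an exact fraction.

u(1) = (−(−3) − 5)/3 = −2/3.
u(2) = (−(−2/3) − 5)/3 = −13/9.
u(3) = (−(−13/9) − 5)/3 = −32/27.

−32/27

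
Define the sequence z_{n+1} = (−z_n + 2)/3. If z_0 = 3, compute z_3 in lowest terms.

11/27

z_1 = (−3 + 2)/3 = −1/3.
z_2 = (−(−1/3) + 2)/3 = 7/9.
z_3 = (−(7/9) + 2)/3 = 11/27.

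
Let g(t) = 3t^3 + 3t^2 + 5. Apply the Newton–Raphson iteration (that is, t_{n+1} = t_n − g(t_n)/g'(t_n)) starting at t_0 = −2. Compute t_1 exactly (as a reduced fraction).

−41/24

g'(t) = 9t^2 + 6t.
g(−2) = −7, g'(−2) = 24, so t_1 = (−2) − (−7)/24 = −41/24.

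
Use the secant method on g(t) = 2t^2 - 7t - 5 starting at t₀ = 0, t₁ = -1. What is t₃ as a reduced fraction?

g(0) = -5, g(-1) = 4. t₂ = (-1) - 4·((-1) - 0)/(4 - (-5)) = -5/9.
g(-1) = 4, g(-5/9) = -40/81. t₃ = (-5/9) - (-40/81)·((-5/9) - (-1))/((-40/81) - 4) = -55/91.

-55/91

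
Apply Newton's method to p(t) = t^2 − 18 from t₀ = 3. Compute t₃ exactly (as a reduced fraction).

p'(t) = 2t.
p(3) = −9, p'(3) = 6, so t₁ = 3 − (−9)/6 = 9/2.
p(9/2) = 9/4, p'(9/2) = 9, so t₂ = (9/2) − (9/4)/9 = 17/4.
p(17/4) = 1/16, p'(17/4) = 17/2, so t₃ = (17/4) − (1/16)/(17/2) = 577/136.

577/136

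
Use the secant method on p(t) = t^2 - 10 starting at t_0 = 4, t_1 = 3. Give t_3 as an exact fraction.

136/43

p(4) = 6, p(3) = -1. t_2 = 3 - (-1)·(3 - 4)/((-1) - 6) = 22/7.
p(3) = -1, p(22/7) = -6/49. t_3 = (22/7) - (-6/49)·((22/7) - 3)/((-6/49) - (-1)) = 136/43.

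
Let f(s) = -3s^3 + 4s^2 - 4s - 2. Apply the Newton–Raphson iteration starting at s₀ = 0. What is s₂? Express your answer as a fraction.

f'(s) = -9s^2 + 8s - 4.
f(0) = -2, f'(0) = -4, so s₁ = 0 - (-2)/(-4) = -1/2.
f(-1/2) = 11/8, f'(-1/2) = -41/4, so s₂ = (-1/2) - (11/8)/(-41/4) = -15/41.

-15/41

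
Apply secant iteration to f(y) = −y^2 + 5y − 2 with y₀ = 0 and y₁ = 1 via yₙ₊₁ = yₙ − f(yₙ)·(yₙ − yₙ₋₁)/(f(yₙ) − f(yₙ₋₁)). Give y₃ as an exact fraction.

f(0) = −2, f(1) = 2. y₂ = 1 − 2·(1 − 0)/(2 − (−2)) = 1/2.
f(1) = 2, f(1/2) = 1/4. y₃ = (1/2) − (1/4)·((1/2) − 1)/((1/4) − 2) = 3/7.

3/7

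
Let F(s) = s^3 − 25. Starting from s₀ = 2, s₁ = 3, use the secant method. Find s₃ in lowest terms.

F(2) = −17, F(3) = 2. s₂ = 3 − 2·(3 − 2)/(2 − (−17)) = 55/19.
F(3) = 2, F(55/19) = −5100/6859. s₃ = (55/19) − (−5100/6859)·((55/19) − 3)/((−5100/6859) − 2) = 27505/9409.

27505/9409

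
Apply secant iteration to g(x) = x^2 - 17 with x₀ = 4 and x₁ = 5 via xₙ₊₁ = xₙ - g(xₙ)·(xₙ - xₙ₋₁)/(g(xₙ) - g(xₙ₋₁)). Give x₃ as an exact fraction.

169/41

g(4) = -1, g(5) = 8. x₂ = 5 - 8·(5 - 4)/(8 - (-1)) = 37/9.
g(5) = 8, g(37/9) = -8/81. x₃ = (37/9) - (-8/81)·((37/9) - 5)/((-8/81) - 8) = 169/41.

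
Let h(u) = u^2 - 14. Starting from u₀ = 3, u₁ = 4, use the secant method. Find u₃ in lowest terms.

h(3) = -5, h(4) = 2. u₂ = 4 - 2·(4 - 3)/(2 - (-5)) = 26/7.
h(4) = 2, h(26/7) = -10/49. u₃ = (26/7) - (-10/49)·((26/7) - 4)/((-10/49) - 2) = 101/27.

101/27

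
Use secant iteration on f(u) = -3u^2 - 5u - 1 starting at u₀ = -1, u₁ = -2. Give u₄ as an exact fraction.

-314/217

f(-1) = 1, f(-2) = -3. u₂ = (-2) - (-3)·((-2) - (-1))/((-3) - 1) = -5/4.
f(-2) = -3, f(-5/4) = 9/16. u₃ = (-5/4) - (9/16)·((-5/4) - (-2))/((9/16) - (-3)) = -26/19.
f(-5/4) = 9/16, f(-26/19) = 81/361. u₄ = (-26/19) - (81/361)·((-26/19) - (-5/4))/((81/361) - (9/16)) = -314/217.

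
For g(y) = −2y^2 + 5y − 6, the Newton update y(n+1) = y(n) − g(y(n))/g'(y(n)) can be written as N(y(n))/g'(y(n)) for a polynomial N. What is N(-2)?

g'(y) = −4y + 5.
N(y) = y·g'(y) − g(y) = y·(−4y + 5) − (−2y^2 + 5y − 6) = −2y^2 + 6.
N(-2) = −2.

−2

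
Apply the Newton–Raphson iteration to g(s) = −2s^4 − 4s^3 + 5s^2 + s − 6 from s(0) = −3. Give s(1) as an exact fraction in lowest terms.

g'(s) = −8s^3 − 12s^2 + 10s + 1.
g(−3) = −18, g'(−3) = 79, so s(1) = (−3) − (−18)/79 = −219/79.

−219/79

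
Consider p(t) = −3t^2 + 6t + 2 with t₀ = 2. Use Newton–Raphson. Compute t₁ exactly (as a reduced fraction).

p'(t) = −6t + 6.
p(2) = 2, p'(2) = −6, so t₁ = 2 − 2/(−6) = 7/3.

7/3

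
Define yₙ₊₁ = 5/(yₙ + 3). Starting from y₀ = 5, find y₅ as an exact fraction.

y₁ = 5/(5 + 3) = 5/8.
y₂ = 5/(5/8 + 3) = 40/29.
y₃ = 5/(40/29 + 3) = 145/127.
y₄ = 5/(145/127 + 3) = 635/526.
y₅ = 5/(635/526 + 3) = 2630/2213.

2630/2213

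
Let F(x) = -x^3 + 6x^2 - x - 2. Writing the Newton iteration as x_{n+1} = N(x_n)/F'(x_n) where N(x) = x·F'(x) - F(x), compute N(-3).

110

F'(x) = -3x^2 + 12x - 1.
N(x) = x·F'(x) - F(x) = x·(-3x^2 + 12x - 1) - (-x^3 + 6x^2 - x - 2) = -2x^3 + 6x^2 + 2.
N(-3) = 110.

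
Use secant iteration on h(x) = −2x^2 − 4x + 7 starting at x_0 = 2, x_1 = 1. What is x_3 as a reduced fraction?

h(2) = −9, h(1) = 1. x_2 = 1 − 1·(1 − 2)/(1 − (−9)) = 11/10.
h(1) = 1, h(11/10) = 9/50. x_3 = (11/10) − (9/50)·((11/10) − 1)/((9/50) − 1) = 46/41.

46/41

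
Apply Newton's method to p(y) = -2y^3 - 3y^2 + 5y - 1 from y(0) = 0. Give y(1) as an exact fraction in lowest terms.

p'(y) = -6y^2 - 6y + 5.
p(0) = -1, p'(0) = 5, so y(1) = 0 - (-1)/5 = 1/5.

1/5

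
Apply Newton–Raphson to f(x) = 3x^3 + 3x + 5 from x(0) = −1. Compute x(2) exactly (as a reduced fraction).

f'(x) = 9x^2 + 3.
f(−1) = −1, f'(−1) = 12, so x(1) = (−1) − (−1)/12 = −11/12.
f(−11/12) = −35/576, f'(−11/12) = 169/16, so x(2) = (−11/12) − (−35/576)/(169/16) = −2771/3042.

−2771/3042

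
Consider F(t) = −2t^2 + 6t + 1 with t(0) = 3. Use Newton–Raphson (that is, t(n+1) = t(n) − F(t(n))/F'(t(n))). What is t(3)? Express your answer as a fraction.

150841/47760

F'(t) = −4t + 6.
F(3) = 1, F'(3) = −6, so t(1) = 3 − 1/(−6) = 19/6.
F(19/6) = −1/18, F'(19/6) = −20/3, so t(2) = (19/6) − (−1/18)/(−20/3) = 379/120.
F(379/120) = −1/7200, F'(379/120) = −199/30, so t(3) = (379/120) − (−1/7200)/(−199/30) = 150841/47760.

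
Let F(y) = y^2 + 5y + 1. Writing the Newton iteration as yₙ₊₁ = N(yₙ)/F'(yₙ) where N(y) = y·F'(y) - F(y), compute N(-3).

F'(y) = 2y + 5.
N(y) = y·F'(y) - F(y) = y·(2y + 5) - (y^2 + 5y + 1) = y^2 - 1.
N(-3) = 8.

8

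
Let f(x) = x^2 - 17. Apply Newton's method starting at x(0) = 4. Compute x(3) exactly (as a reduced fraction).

9478657/2298912

f'(x) = 2x.
f(4) = -1, f'(4) = 8, so x(1) = 4 - (-1)/8 = 33/8.
f(33/8) = 1/64, f'(33/8) = 33/4, so x(2) = (33/8) - (1/64)/(33/4) = 2177/528.
f(2177/528) = 1/278784, f'(2177/528) = 2177/264, so x(3) = (2177/528) - (1/278784)/(2177/264) = 9478657/2298912.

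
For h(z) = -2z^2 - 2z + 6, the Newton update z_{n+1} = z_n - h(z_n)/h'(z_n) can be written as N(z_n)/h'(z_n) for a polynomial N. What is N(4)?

-38

h'(z) = -4z - 2.
N(z) = z·h'(z) - h(z) = z·(-4z - 2) - (-2z^2 - 2z + 6) = -2z^2 - 6.
N(4) = -38.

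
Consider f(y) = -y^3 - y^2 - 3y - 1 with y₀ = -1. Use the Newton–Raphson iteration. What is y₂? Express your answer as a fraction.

f'(y) = -3y^2 - 2y - 3.
f(-1) = 2, f'(-1) = -4, so y₁ = (-1) - 2/(-4) = -1/2.
f(-1/2) = 3/8, f'(-1/2) = -11/4, so y₂ = (-1/2) - (3/8)/(-11/4) = -4/11.

-4/11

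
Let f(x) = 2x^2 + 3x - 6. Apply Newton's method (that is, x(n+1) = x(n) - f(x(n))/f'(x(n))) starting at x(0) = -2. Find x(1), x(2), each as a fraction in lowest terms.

f'(x) = 4x + 3.
f(-2) = -4, f'(-2) = -5, so x(1) = (-2) - (-4)/(-5) = -14/5.
f(-14/5) = 32/25, f'(-14/5) = -41/5, so x(2) = (-14/5) - (32/25)/(-41/5) = -542/205.

x(1) = -14/5, x(2) = -542/205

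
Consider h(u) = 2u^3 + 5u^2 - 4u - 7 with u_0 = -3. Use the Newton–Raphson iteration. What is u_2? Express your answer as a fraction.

-5201/1880

h'(u) = 6u^2 + 10u - 4.
h(-3) = -4, h'(-3) = 20, so u_1 = (-3) - (-4)/20 = -14/5.
h(-14/5) = -63/125, h'(-14/5) = 376/25, so u_2 = (-14/5) - (-63/125)/(376/25) = -5201/1880.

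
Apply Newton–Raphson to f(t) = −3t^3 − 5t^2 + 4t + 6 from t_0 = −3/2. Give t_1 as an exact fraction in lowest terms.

−12/5

f'(t) = −9t^2 − 10t + 4.
f(−3/2) = −9/8, f'(−3/2) = −5/4, so t_1 = (−3/2) − (−9/8)/(−5/4) = −12/5.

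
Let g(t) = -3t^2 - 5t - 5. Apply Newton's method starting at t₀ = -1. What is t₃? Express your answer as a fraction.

-1298/2159

g'(t) = -6t - 5.
g(-1) = -3, g'(-1) = 1, so t₁ = (-1) - (-3)/1 = 2.
g(2) = -27, g'(2) = -17, so t₂ = 2 - (-27)/(-17) = 7/17.
g(7/17) = -2187/289, g'(7/17) = -127/17, so t₃ = (7/17) - (-2187/289)/(-127/17) = -1298/2159.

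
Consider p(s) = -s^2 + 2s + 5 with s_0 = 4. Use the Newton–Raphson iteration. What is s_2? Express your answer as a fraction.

p'(s) = -2s + 2.
p(4) = -3, p'(4) = -6, so s_1 = 4 - (-3)/(-6) = 7/2.
p(7/2) = -1/4, p'(7/2) = -5, so s_2 = (7/2) - (-1/4)/(-5) = 69/20.

69/20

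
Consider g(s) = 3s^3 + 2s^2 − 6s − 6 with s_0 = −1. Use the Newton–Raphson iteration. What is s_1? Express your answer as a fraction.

−2

g'(s) = 9s^2 + 4s − 6.
g(−1) = −1, g'(−1) = −1, so s_1 = (−1) − (−1)/(−1) = −2.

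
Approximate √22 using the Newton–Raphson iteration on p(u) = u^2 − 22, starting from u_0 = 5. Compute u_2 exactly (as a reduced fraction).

p'(u) = 2u.
p(5) = 3, p'(5) = 10, so u_1 = 5 − 3/10 = 47/10.
p(47/10) = 9/100, p'(47/10) = 47/5, so u_2 = (47/10) − (9/100)/(47/5) = 4409/940.

4409/940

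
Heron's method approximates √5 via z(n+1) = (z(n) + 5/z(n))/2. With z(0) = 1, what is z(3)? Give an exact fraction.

47/21

z(1) = (1 + 5/1)/2 = 3.
z(2) = (3 + 5/3)/2 = 7/3.
z(3) = (7/3 + 5/(7/3))/2 = 47/21.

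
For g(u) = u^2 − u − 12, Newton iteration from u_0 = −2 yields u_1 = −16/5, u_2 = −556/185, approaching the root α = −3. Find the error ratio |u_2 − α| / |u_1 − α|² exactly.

5/37

u_1 − α = −16/5 − (−3) = −16/5 + 3 = −1/5, so |u_1 − α| = 1/5.
u_2 − α = −556/185 − (−3) = −556/185 + 3 = −1/185, so |u_2 − α| = 1/185.
|u_1 − α|² = 1/25.
Ratio = (1/185) / (1/25) = 5/37.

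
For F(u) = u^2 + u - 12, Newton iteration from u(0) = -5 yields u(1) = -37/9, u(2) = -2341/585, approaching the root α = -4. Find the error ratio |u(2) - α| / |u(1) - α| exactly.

1/65

u(1) - α = -37/9 - (-4) = -37/9 + 4 = -1/9, so |u(1) - α| = 1/9.
u(2) - α = -2341/585 - (-4) = -2341/585 + 4 = -1/585, so |u(2) - α| = 1/585.
Ratio = (1/585) / (1/9) = 1/65.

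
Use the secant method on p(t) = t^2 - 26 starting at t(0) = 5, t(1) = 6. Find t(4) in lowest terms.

34862/6837

p(5) = -1, p(6) = 10. t(2) = 6 - 10·(6 - 5)/(10 - (-1)) = 56/11.
p(6) = 10, p(56/11) = -10/121. t(3) = (56/11) - (-10/121)·((56/11) - 6)/((-10/121) - 10) = 311/61.
p(56/11) = -10/121, p(311/61) = -25/3721. t(4) = (311/61) - (-25/3721)·((311/61) - (56/11))/((-25/3721) - (-10/121)) = 34862/6837.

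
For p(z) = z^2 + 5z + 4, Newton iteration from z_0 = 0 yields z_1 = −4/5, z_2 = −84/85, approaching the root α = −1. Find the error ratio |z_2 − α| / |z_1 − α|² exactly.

z_1 − α = −4/5 − (−1) = −4/5 + 1 = 1/5, so |z_1 − α| = 1/5.
z_2 − α = −84/85 − (−1) = −84/85 + 1 = 1/85, so |z_2 − α| = 1/85.
|z_1 − α|² = 1/25.
Ratio = (1/85) / (1/25) = 5/17.

5/17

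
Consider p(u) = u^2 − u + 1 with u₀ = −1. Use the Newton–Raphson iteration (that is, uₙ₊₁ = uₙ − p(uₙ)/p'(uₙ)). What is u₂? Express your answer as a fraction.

1

p'(u) = 2u − 1.
p(−1) = 3, p'(−1) = −3, so u₁ = (−1) − 3/(−3) = 0.
p(0) = 1, p'(0) = −1, so u₂ = 0 − 1/(−1) = 1.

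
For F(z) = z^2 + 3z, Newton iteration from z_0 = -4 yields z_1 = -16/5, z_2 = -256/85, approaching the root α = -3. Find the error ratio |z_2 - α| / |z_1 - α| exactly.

z_1 - α = -16/5 - (-3) = -16/5 + 3 = -1/5, so |z_1 - α| = 1/5.
z_2 - α = -256/85 - (-3) = -256/85 + 3 = -1/85, so |z_2 - α| = 1/85.
Ratio = (1/85) / (1/5) = 1/17.

1/17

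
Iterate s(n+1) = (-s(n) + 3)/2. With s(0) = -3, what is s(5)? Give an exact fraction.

s(1) = (-(-3) + 3)/2 = 3.
s(2) = (-3 + 3)/2 = 0.
s(3) = (-0 + 3)/2 = 3/2.
s(4) = (-(3/2) + 3)/2 = 3/4.
s(5) = (-(3/4) + 3)/2 = 9/8.

9/8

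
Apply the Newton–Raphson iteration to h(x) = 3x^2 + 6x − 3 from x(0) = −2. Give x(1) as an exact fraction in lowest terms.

−5/2

h'(x) = 6x + 6.
h(−2) = −3, h'(−2) = −6, so x(1) = (−2) − (−3)/(−6) = −5/2.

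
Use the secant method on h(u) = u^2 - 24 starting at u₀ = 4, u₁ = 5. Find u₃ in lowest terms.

436/89

h(4) = -8, h(5) = 1. u₂ = 5 - 1·(5 - 4)/(1 - (-8)) = 44/9.
h(5) = 1, h(44/9) = -8/81. u₃ = (44/9) - (-8/81)·((44/9) - 5)/((-8/81) - 1) = 436/89.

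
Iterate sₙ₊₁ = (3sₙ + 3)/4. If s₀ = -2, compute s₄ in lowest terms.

s₁ = (3·(-2) + 3)/4 = -3/4.
s₂ = (3·(-3/4) + 3)/4 = 3/16.
s₃ = (3·(3/16) + 3)/4 = 57/64.
s₄ = (3·(57/64) + 3)/4 = 363/256.

363/256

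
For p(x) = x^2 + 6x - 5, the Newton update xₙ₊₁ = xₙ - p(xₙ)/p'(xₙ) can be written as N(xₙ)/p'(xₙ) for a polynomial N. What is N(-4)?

21

p'(x) = 2x + 6.
N(x) = x·p'(x) - p(x) = x·(2x + 6) - (x^2 + 6x - 5) = x^2 + 5.
N(-4) = 21.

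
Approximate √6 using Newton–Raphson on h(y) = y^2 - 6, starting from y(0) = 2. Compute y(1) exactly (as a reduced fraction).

h'(y) = 2y.
h(2) = -2, h'(2) = 4, so y(1) = 2 - (-2)/4 = 5/2.

5/2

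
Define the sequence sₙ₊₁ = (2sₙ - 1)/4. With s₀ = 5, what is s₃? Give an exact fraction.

s₁ = (2·5 - 1)/4 = 9/4.
s₂ = (2·(9/4) - 1)/4 = 7/8.
s₃ = (2·(7/8) - 1)/4 = 3/16.

3/16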